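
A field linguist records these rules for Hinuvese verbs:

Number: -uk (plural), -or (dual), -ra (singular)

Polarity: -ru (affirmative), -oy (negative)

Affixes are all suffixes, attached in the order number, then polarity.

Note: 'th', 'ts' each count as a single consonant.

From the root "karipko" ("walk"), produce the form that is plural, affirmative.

Attach number plural -uk → karipkouk.
Attach polarity affirmative -ru → karipkoukru.

karipkoukru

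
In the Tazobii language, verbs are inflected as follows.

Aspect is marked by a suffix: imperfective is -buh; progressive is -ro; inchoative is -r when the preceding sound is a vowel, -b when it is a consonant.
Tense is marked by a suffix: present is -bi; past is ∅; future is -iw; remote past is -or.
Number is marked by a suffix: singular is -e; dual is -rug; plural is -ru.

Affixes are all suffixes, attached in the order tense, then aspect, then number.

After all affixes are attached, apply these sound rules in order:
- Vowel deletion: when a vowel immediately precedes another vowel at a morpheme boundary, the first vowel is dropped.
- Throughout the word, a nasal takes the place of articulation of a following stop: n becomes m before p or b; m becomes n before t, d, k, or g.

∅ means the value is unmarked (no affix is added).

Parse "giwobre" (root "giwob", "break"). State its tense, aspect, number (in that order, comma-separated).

past, progressive, singular

Segment: giwob-ro-e.
tense: ∅ → past.
aspect: -ro → progressive.
number: -e → singular.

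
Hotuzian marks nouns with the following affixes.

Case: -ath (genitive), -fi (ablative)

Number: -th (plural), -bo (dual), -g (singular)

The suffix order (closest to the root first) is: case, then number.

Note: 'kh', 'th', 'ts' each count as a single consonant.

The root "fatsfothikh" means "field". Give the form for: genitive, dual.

Attach case genitive -ath → fatsfothikhath.
Attach number dual -bo → fatsfothikhathbo.

fatsfothikhathbo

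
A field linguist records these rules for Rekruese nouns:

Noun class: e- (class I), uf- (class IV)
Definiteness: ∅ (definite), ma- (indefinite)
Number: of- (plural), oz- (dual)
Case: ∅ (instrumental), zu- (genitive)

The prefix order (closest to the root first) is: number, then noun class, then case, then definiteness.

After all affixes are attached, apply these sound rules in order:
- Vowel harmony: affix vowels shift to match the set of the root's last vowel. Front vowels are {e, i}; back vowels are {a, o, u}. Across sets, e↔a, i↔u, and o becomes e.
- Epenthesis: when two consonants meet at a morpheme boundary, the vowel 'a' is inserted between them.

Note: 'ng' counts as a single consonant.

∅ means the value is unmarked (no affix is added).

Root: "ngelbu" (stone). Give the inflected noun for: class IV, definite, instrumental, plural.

ufofangelbu

Attach number plural of- → ofngelbu.
Attach noun class class IV uf- → ufofngelbu.
case = instrumental: zero marking, form stays ufofngelbu.
definiteness = definite: zero marking, form stays ufofngelbu.
Vowel harmony: no change.
Apply epenthesis: ufofngelbu → ufofangelbu.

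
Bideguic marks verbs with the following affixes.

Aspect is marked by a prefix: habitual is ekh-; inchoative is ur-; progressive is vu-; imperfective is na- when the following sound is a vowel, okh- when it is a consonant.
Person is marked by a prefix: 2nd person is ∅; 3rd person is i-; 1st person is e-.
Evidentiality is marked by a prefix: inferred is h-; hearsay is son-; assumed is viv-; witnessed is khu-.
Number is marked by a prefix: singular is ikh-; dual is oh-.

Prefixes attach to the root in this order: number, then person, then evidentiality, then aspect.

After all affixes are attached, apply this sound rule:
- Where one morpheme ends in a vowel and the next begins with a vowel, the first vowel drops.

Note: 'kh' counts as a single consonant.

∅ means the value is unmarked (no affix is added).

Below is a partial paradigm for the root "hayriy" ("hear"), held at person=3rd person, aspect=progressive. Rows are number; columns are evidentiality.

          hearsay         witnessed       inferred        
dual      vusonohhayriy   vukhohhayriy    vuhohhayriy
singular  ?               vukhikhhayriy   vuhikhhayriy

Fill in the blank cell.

vusonikhhayriy

Attach number singular ikh- → ikhhayriy.
Attach person 3rd person i- → iikhhayriy.
Attach evidentiality hearsay son- → soniikhhayriy.
Attach aspect progressive vu- → vusoniikhhayriy.
Apply vowel deletion: vusoniikhhayriy → vusonikhhayriy.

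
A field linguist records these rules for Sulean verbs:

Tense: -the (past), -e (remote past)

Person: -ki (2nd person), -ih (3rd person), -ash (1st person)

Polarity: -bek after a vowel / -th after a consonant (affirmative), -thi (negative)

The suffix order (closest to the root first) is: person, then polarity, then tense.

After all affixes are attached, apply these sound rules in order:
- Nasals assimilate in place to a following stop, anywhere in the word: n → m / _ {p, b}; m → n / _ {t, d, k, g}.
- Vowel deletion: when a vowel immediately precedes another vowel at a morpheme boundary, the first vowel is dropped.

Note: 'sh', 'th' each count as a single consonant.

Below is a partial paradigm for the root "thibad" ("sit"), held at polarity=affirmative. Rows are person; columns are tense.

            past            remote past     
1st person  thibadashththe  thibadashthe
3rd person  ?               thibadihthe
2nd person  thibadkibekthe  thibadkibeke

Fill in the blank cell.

Attach person 3rd person -ih → thibadih.
Attach polarity affirmative -th (after consonant 'h') → thibadihth.
Attach tense past -the → thibadihththe.
Nasal assimilation: no change.
Vowel deletion: no change.

thibadihththe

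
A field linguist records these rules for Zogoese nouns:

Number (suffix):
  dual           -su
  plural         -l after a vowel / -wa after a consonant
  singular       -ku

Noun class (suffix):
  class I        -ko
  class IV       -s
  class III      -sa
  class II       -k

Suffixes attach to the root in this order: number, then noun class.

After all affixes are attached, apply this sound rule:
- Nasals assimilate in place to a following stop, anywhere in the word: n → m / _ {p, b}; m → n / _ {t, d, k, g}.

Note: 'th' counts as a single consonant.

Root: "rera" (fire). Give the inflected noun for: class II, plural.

Attach number plural -l (after vowel 'a') → reral.
Attach noun class class II -k → reralk.
Nasal assimilation: no change.

reralk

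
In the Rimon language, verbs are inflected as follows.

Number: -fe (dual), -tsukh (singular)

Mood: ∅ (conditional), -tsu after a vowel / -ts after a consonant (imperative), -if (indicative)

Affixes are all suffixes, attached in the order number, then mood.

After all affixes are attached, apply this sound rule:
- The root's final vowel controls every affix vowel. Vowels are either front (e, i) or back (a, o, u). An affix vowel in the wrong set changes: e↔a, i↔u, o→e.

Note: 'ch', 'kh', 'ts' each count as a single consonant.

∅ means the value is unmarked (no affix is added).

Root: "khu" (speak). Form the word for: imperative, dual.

Attach number dual -fe → khufe.
Attach mood imperative -tsu (after vowel 'e') → khufetsu.
Apply vowel harmony: khufetsu → khufatsu.

khufatsu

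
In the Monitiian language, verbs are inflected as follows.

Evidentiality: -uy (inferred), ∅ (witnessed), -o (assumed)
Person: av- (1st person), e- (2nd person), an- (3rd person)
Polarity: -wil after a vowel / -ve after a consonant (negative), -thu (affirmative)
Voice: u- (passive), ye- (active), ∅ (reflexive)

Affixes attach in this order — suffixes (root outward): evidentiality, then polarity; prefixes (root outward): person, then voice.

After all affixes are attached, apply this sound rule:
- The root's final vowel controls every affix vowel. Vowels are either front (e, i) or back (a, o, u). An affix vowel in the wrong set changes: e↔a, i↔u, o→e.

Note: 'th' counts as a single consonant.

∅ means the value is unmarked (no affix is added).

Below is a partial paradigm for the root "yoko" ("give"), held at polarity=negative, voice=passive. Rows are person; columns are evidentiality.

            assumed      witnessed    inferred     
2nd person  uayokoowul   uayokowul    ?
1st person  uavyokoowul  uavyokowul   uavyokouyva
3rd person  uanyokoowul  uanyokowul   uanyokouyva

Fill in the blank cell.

Attach evidentiality inferred -uy → yokouy.
Attach polarity negative -ve (after consonant 'y') → yokouyve.
Attach person 2nd person e- → eyokouyve.
Attach voice passive u- → ueyokouyve.
Apply vowel harmony: ueyokouyve → uayokouyva.

uayokouyva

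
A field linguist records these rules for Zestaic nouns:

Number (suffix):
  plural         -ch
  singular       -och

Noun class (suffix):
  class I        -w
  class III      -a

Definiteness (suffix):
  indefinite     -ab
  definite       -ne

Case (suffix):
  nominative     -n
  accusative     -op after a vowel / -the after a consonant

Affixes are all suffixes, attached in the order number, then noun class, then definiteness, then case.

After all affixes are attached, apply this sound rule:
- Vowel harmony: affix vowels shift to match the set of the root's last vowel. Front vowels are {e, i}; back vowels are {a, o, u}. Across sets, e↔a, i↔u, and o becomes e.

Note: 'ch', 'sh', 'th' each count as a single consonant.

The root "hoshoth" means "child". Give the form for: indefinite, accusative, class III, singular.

Attach number singular -och → hoshothoch.
Attach noun class class III -a → hoshothocha.
Attach definiteness indefinite -ab → hoshothochaab.
Attach case accusative -the (after consonant 'b') → hoshothochaabthe.
Apply vowel harmony: hoshothochaabthe → hoshothochaabtha.

hoshothochaabtha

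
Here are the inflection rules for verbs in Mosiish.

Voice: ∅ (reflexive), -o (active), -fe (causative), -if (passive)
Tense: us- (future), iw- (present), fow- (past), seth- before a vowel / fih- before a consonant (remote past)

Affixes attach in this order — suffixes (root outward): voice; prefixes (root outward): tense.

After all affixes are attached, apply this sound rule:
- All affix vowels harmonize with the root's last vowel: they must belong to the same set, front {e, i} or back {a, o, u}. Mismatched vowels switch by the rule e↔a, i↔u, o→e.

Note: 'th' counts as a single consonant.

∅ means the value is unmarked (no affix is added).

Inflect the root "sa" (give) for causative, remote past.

fuhsafa

Attach tense remote past fih- (before consonant 's') → fihsa.
Attach voice causative -fe → fihsafe.
Apply vowel harmony: fihsafe → fuhsafa.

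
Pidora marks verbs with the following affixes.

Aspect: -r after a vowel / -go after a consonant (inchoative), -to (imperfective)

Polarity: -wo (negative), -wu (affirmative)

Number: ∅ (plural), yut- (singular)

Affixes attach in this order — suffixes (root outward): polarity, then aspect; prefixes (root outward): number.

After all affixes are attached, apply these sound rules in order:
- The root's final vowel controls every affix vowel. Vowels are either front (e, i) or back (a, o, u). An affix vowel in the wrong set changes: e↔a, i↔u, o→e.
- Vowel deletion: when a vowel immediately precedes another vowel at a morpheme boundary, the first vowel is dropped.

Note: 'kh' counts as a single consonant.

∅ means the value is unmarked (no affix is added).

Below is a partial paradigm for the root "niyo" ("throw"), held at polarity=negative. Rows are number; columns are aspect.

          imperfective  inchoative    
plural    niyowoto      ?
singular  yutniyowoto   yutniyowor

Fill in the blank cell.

niyowor

number = plural: zero marking, form stays niyo.
Attach polarity negative -wo → niyowo.
Attach aspect inchoative -r (after vowel 'o') → niyowor.
Vowel harmony: no change.
Vowel deletion: no change.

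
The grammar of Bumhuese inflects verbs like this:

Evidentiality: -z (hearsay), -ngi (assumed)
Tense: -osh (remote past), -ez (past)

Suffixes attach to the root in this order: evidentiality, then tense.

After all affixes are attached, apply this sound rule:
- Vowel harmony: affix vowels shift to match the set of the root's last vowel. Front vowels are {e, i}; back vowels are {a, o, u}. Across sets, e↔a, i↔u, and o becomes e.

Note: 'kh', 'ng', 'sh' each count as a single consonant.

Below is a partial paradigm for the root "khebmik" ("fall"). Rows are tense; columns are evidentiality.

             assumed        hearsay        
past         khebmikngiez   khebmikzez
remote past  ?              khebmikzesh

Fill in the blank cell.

khebmikngiesh

Attach evidentiality assumed -ngi → khebmikngi.
Attach tense remote past -osh → khebmikngiosh.
Apply vowel harmony: khebmikngiosh → khebmikngiesh.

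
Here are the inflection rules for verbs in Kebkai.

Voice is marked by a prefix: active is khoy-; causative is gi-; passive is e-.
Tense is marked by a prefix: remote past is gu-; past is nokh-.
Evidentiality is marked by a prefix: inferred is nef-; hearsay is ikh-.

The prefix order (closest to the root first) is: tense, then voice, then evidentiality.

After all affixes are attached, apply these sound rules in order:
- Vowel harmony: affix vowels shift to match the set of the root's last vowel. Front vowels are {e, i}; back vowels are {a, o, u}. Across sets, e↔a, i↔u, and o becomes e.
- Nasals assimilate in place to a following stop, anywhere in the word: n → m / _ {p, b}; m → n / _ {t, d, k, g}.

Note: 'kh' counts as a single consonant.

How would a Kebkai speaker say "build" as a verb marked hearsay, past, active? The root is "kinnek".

ikhkheynekhkinnek

Attach tense past nokh- → nokhkinnek.
Attach voice active khoy- → khoynokhkinnek.
Attach evidentiality hearsay ikh- → ikhkhoynokhkinnek.
Apply vowel harmony: ikhkhoynokhkinnek → ikhkheynekhkinnek.
Nasal assimilation: no change.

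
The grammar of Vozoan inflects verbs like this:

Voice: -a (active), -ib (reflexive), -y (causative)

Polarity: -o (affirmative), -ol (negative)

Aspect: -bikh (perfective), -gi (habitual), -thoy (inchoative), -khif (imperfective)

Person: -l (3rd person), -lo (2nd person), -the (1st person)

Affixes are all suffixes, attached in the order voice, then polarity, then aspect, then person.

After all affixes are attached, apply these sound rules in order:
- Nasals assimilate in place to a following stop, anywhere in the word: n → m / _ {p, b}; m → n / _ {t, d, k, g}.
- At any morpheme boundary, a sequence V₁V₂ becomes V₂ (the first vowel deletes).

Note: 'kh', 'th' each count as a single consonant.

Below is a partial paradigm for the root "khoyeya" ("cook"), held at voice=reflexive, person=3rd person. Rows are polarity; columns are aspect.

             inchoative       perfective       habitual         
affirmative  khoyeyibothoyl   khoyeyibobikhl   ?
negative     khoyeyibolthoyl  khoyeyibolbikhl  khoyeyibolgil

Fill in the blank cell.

Attach voice reflexive -ib → khoyeyaib.
Attach polarity affirmative -o → khoyeyaibo.
Attach aspect habitual -gi → khoyeyaibogi.
Attach person 3rd person -l → khoyeyaibogil.
Nasal assimilation: no change.
Apply vowel deletion: khoyeyaibogil → khoyeyibogil.

khoyeyibogil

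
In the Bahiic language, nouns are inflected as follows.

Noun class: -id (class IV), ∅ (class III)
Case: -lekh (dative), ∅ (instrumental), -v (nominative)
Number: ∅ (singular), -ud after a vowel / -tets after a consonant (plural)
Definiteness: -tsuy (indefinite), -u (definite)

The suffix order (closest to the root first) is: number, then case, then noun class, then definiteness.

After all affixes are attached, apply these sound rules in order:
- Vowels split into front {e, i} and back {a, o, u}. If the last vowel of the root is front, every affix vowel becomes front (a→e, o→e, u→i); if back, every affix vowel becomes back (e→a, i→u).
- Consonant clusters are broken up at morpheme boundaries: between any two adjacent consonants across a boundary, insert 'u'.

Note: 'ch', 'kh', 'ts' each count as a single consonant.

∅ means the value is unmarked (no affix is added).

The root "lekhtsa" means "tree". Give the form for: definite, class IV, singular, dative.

number = singular: zero marking, form stays lekhtsa.
Attach case dative -lekh → lekhtsalekh.
Attach noun class class IV -id → lekhtsalekhid.
Attach definiteness definite -u → lekhtsalekhidu.
Apply vowel harmony: lekhtsalekhidu → lekhtsalakhudu.
Epenthesis: no change.

lekhtsalakhudu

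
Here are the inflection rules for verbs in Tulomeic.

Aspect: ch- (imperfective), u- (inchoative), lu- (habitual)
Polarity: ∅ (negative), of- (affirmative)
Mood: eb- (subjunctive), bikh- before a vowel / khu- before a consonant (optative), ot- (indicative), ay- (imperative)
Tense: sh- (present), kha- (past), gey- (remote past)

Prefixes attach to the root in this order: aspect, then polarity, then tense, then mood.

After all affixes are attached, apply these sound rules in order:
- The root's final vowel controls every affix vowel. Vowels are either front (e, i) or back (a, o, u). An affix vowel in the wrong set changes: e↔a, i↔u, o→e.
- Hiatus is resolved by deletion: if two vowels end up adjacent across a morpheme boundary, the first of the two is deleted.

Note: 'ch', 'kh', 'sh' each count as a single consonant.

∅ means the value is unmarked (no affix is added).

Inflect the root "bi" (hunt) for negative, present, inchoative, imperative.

Attach aspect inchoative u- → ubi.
polarity = negative: zero marking, form stays ubi.
Attach tense present sh- → shubi.
Attach mood imperative ay- → ayshubi.
Apply vowel harmony: ayshubi → eyshibi.
Vowel deletion: no change.

eyshibi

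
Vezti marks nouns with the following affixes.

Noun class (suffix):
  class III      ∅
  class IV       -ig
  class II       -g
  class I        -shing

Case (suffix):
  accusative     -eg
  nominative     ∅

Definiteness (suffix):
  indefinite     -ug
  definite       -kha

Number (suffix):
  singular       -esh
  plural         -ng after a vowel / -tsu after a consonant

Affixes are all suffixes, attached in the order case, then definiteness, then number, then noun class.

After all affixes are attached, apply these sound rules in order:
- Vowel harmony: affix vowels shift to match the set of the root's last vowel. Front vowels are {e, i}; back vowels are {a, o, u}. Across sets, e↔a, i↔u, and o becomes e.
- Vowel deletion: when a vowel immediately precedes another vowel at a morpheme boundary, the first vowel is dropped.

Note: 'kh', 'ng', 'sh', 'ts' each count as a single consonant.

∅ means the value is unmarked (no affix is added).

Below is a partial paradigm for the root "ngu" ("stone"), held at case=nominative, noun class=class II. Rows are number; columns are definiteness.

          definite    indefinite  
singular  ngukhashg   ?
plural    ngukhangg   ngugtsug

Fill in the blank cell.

case = nominative: zero marking, form stays ngu.
Attach definiteness indefinite -ug → nguug.
Attach number singular -esh → nguugesh.
Attach noun class class II -g → nguugeshg.
Apply vowel harmony: nguugeshg → nguugashg.
Apply vowel deletion: nguugashg → ngugashg.

ngugashg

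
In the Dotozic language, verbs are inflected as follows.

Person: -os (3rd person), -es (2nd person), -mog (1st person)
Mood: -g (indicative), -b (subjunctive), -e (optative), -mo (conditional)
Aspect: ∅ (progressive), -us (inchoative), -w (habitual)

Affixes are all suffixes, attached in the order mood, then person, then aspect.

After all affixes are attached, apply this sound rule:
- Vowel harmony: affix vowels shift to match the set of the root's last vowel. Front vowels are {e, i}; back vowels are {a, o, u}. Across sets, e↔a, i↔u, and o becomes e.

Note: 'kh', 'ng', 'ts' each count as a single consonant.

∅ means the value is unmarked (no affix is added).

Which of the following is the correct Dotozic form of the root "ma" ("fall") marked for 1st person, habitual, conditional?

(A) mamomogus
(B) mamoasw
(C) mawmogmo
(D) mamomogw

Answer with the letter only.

Attach mood conditional -mo → mamo.
Attach person 1st person -mog → mamomog.
Attach aspect habitual -w → mamomogw.
Vowel harmony: no change.
So the correct form is mamomogw, option (D).
(C) mawmogmo is wrong: it has the affixes in the wrong order.
(B) mamoasw is wrong: it uses 2nd person instead of 1st person for person.
(A) mamomogus is wrong: it uses inchoative instead of habitual for aspect.

D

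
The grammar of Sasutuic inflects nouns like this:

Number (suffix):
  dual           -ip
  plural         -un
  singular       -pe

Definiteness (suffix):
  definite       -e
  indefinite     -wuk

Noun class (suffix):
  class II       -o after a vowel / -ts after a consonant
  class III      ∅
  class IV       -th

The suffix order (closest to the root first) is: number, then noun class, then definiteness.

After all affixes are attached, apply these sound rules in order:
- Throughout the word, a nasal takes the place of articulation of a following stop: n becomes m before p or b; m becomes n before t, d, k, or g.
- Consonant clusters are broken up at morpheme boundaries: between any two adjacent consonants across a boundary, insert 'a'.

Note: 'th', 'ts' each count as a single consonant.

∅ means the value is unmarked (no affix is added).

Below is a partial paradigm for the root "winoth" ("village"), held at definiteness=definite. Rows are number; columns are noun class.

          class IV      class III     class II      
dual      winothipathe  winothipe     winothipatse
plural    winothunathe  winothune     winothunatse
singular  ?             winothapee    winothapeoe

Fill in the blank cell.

winothapethe

Attach number singular -pe → winothpe.
Attach noun class class IV -th → winothpeth.
Attach definiteness definite -e → winothpethe.
Nasal assimilation: no change.
Apply epenthesis: winothpethe → winothapethe.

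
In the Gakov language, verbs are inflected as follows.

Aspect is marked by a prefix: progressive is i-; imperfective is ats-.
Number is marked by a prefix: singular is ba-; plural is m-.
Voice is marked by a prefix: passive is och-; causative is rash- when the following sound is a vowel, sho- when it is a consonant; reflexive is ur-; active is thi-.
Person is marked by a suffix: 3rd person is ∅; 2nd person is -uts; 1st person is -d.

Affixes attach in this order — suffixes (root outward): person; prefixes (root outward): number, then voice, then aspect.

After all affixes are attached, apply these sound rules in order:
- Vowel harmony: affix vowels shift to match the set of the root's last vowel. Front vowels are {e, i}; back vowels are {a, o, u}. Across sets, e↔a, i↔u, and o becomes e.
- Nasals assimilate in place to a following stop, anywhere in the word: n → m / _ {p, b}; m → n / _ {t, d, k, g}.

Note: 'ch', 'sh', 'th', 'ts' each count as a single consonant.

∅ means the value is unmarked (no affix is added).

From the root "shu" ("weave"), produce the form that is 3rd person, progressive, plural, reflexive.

Attach number plural m- → mshu.
Attach voice reflexive ur- → urmshu.
person = 3rd person: zero marking, form stays urmshu.
Attach aspect progressive i- → iurmshu.
Apply vowel harmony: iurmshu → uurmshu.
Nasal assimilation: no change.

uurmshu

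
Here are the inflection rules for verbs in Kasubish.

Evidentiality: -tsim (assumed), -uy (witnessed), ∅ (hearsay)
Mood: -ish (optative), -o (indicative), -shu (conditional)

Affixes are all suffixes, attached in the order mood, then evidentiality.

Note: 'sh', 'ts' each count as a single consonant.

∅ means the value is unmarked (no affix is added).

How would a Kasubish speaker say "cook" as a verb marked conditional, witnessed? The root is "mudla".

Attach mood conditional -shu → mudlashu.
Attach evidentiality witnessed -uy → mudlashuuy.

mudlashuuy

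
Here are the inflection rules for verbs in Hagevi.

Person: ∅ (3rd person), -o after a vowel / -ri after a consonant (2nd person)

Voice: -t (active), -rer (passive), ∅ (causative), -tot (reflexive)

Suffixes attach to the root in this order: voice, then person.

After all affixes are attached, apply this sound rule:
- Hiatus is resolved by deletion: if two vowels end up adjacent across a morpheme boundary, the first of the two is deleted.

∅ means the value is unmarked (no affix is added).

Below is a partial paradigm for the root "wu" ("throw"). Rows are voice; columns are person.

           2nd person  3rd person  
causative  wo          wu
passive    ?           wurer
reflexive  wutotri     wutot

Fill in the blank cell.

wurerri

Attach voice passive -rer → wurer.
Attach person 2nd person -ri (after consonant 'r') → wurerri.
Vowel deletion: no change.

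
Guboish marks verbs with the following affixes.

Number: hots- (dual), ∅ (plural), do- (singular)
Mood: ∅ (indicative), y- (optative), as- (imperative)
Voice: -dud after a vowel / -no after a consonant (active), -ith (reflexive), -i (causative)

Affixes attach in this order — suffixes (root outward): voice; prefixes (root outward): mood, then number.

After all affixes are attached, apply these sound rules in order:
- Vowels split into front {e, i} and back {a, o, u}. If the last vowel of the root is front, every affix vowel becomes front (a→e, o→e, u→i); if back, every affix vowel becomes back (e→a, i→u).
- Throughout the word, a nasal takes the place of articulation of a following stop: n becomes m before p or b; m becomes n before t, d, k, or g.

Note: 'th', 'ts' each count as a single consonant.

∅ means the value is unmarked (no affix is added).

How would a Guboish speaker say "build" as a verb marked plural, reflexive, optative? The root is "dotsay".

Attach mood optative y- → ydotsay.
number = plural: zero marking, form stays ydotsay.
Attach voice reflexive -ith → ydotsayith.
Apply vowel harmony: ydotsayith → ydotsayuth.
Nasal assimilation: no change.

ydotsayuth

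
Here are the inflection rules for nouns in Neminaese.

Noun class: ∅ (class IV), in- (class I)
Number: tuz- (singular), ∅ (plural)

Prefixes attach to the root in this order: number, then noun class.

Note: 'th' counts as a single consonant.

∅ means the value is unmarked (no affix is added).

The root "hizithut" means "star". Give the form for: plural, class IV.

hizithut

number = plural: zero marking, form stays hizithut.
noun class = class IV: zero marking, form stays hizithut.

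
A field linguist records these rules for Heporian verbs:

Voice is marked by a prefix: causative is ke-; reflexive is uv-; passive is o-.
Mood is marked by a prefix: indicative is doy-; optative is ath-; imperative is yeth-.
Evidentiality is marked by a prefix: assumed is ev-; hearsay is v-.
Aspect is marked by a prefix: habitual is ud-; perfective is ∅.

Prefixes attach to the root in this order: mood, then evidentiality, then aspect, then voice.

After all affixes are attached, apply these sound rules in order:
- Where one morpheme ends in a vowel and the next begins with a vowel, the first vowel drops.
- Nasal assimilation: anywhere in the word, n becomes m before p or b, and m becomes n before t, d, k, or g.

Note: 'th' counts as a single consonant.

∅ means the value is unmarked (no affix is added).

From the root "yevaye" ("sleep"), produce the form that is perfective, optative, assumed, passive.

evathyevaye

Attach mood optative ath- → athyevaye.
Attach evidentiality assumed ev- → evathyevaye.
aspect = perfective: zero marking, form stays evathyevaye.
Attach voice passive o- → oevathyevaye.
Apply vowel deletion: oevathyevaye → evathyevaye.
Nasal assimilation: no change.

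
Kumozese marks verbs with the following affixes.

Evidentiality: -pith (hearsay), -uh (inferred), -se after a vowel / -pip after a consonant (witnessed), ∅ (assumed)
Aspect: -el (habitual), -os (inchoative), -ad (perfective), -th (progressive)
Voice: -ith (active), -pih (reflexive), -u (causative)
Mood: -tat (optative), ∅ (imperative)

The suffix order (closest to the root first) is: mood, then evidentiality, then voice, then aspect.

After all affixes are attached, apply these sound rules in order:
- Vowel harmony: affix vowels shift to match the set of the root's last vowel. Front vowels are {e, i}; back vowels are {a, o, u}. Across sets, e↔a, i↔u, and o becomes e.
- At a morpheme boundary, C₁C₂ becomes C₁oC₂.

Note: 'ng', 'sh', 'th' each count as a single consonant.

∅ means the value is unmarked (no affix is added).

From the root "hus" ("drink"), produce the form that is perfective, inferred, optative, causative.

husotatuhuad

Attach mood optative -tat → hustat.
Attach evidentiality inferred -uh → hustatuh.
Attach voice causative -u → hustatuhu.
Attach aspect perfective -ad → hustatuhuad.
Vowel harmony: no change.
Apply epenthesis: hustatuhuad → husotatuhuad.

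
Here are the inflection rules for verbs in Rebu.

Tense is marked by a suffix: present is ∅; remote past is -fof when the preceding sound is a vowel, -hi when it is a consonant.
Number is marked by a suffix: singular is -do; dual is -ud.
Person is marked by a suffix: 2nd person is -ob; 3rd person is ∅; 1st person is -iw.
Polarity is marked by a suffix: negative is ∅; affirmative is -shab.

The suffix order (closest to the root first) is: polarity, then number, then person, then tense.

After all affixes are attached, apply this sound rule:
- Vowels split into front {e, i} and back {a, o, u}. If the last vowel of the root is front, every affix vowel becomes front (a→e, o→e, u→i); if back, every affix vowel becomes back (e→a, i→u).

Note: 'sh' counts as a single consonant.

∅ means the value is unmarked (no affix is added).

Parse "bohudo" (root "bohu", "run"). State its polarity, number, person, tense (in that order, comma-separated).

Segment: bohu-do.
polarity: ∅ → negative.
number: -do → singular.
person: ∅ → 3rd person.
tense: ∅ → present.

negative, singular, 3rd person, present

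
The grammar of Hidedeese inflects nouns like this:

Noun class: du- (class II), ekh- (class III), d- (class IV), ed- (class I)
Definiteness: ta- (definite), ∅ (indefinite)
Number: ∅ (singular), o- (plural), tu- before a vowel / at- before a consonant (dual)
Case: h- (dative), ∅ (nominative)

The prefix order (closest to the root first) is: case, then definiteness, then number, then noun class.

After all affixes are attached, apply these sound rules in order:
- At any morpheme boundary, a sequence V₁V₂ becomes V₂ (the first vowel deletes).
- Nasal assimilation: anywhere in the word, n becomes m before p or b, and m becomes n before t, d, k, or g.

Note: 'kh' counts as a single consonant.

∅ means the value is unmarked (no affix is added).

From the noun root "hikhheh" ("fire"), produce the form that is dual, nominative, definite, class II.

case = nominative: zero marking, form stays hikhheh.
Attach definiteness definite ta- → tahikhheh.
Attach number dual at- (before consonant 't') → attahikhheh.
Attach noun class class II du- → duattahikhheh.
Apply vowel deletion: duattahikhheh → dattahikhheh.
Nasal assimilation: no change.

dattahikhheh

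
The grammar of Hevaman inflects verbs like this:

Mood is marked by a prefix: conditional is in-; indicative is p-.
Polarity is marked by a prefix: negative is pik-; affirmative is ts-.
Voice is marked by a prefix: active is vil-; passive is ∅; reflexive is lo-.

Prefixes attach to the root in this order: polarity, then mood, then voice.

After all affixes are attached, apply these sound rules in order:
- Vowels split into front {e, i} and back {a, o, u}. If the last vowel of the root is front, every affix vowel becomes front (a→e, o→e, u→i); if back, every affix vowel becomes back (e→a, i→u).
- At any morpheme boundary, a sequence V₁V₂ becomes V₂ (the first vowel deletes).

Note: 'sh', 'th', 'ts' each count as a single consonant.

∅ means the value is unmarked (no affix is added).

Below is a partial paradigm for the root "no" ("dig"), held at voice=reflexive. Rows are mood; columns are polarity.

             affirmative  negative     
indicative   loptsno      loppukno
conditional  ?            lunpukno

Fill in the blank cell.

luntsno

Attach polarity affirmative ts- → tsno.
Attach mood conditional in- → intsno.
Attach voice reflexive lo- → lointsno.
Apply vowel harmony: lointsno → lountsno.
Apply vowel deletion: lountsno → luntsno.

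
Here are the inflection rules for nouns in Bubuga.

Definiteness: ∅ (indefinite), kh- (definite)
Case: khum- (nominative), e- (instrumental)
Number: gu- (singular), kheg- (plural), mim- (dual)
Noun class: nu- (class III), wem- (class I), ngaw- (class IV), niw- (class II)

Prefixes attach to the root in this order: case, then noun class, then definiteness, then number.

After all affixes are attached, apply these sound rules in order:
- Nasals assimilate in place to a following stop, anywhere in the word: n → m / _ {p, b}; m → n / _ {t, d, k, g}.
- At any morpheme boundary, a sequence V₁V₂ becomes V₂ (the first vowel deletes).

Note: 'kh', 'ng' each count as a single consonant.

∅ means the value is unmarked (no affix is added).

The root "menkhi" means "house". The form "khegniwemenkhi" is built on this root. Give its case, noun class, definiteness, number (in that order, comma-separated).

Segment: kheg-niw-e-menkhi.
case: e- → instrumental.
noun class: niw- → class II.
definiteness: ∅ → indefinite.
number: kheg- → plural.

instrumental, class II, indefinite, plural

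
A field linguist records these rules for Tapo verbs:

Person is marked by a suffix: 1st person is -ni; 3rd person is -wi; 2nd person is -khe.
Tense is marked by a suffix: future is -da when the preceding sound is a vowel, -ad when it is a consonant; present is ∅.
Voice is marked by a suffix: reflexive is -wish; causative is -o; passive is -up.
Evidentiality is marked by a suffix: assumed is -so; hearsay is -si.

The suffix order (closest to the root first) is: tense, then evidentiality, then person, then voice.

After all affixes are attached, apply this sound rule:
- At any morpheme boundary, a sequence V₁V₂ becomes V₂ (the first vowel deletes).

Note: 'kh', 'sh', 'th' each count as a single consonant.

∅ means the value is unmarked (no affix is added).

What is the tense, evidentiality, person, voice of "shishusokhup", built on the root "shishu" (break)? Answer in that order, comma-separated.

present, assumed, 2nd person, passive

Segment: shishu-so-khe-up.
tense: ∅ → present.
evidentiality: -so → assumed.
person: -khe → 2nd person.
voice: -up → passive.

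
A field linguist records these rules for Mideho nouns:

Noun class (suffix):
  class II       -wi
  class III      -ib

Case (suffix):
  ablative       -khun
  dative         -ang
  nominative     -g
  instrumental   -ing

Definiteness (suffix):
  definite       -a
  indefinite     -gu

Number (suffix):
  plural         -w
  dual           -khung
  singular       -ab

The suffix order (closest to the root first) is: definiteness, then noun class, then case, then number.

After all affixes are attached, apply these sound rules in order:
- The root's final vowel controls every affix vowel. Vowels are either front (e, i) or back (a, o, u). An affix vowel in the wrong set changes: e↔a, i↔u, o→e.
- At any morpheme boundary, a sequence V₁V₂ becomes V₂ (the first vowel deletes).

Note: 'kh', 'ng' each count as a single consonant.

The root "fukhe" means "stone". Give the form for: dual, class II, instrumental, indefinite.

fukhegiwingkhing

Attach definiteness indefinite -gu → fukhegu.
Attach noun class class II -wi → fukheguwi.
Attach case instrumental -ing → fukheguwiing.
Attach number dual -khung → fukheguwiingkhung.
Apply vowel harmony: fukheguwiingkhung → fukhegiwiingkhing.
Apply vowel deletion: fukhegiwiingkhing → fukhegiwingkhing.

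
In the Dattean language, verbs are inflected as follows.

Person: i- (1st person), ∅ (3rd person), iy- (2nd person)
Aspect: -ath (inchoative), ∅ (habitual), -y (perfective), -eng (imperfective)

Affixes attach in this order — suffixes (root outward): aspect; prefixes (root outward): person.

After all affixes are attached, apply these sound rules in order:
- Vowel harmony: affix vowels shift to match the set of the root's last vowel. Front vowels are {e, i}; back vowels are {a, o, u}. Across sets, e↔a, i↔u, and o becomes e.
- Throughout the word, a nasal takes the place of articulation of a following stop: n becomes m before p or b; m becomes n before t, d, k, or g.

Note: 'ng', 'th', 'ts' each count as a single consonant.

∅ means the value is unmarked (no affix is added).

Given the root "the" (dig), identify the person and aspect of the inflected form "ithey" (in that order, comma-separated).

1st person, perfective

Segment: i-the-y.
person: i- → 1st person.
aspect: -y → perfective.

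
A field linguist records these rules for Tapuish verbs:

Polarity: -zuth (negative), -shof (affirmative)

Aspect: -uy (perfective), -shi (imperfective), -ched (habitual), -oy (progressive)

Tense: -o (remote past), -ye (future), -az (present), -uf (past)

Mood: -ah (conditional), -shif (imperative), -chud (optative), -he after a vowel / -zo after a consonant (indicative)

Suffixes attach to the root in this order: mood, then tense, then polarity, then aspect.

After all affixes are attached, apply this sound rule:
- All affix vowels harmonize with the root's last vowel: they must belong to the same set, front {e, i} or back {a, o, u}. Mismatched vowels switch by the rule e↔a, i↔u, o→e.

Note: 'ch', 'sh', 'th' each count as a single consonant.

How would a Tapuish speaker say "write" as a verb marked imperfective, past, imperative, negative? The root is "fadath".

fadathshufufzuthshu

Attach mood imperative -shif → fadathshif.
Attach tense past -uf → fadathshifuf.
Attach polarity negative -zuth → fadathshifufzuth.
Attach aspect imperfective -shi → fadathshifufzuthshi.
Apply vowel harmony: fadathshifufzuthshi → fadathshufufzuthshu.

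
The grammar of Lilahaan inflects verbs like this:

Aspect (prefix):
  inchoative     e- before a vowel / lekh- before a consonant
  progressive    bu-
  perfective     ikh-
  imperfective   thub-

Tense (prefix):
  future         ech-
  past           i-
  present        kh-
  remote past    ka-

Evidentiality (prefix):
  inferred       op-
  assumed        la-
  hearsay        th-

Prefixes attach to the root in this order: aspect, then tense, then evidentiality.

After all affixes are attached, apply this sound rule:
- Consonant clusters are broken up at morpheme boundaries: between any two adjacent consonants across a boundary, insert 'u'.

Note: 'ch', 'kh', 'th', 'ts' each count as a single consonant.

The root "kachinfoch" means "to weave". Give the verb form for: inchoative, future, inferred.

opechulekhukachinfoch

Attach aspect inchoative lekh- (before consonant 'k') → lekhkachinfoch.
Attach tense future ech- → echlekhkachinfoch.
Attach evidentiality inferred op- → opechlekhkachinfoch.
Apply epenthesis: opechlekhkachinfoch → opechulekhukachinfoch.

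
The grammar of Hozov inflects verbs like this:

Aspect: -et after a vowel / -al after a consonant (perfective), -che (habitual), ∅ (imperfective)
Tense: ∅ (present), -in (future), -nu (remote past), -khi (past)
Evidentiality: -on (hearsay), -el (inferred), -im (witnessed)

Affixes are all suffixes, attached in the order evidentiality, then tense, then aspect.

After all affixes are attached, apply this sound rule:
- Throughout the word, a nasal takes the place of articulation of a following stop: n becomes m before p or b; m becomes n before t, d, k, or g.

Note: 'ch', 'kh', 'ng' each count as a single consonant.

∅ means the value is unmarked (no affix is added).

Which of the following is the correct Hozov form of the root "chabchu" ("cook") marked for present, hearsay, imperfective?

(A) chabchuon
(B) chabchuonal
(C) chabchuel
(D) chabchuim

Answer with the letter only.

A

Attach evidentiality hearsay -on → chabchuon.
tense = present: zero marking, form stays chabchuon.
aspect = imperfective: zero marking, form stays chabchuon.
Nasal assimilation: no change.
So the correct form is chabchuon, option (A).
(D) chabchuim is wrong: it uses witnessed instead of hearsay for evidentiality.
(C) chabchuel is wrong: it uses inferred instead of hearsay for evidentiality.
(B) chabchuonal is wrong: it uses perfective instead of imperfective for aspect.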